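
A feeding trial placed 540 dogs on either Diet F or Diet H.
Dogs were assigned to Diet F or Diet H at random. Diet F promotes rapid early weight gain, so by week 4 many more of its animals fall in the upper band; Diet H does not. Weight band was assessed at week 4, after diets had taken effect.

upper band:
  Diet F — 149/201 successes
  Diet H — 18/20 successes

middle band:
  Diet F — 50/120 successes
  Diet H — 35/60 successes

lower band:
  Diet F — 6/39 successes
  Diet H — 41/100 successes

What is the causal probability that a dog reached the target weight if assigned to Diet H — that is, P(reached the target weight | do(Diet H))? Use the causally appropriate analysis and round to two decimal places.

Stratifying would compare diets among dogs the diets themselves sorted into week-4 weight band groups — a form of selection on an intermediate. The unconditioned pooled rates give the total causal effect.
So P(outcome | do(Diet H)) is just the pooled rate for Diet H: 94/180 = 0.522.

0.52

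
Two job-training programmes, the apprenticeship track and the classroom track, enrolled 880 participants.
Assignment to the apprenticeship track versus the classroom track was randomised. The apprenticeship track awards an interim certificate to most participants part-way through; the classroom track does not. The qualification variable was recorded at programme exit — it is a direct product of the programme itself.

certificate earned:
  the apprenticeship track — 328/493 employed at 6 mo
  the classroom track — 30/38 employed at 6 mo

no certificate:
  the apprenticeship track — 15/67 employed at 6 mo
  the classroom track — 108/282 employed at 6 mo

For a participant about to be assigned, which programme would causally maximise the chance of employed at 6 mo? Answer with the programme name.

Stratifying would compare programmes among participants the programmes themselves sorted into qualification attained during the programme groups — a form of selection on an intermediate. The unconditioned pooled rates give the total causal effect.
Pooled: the apprenticeship track 61.3% vs the classroom track 43.1%; the apprenticeship track is higher overall.

the apprenticeship track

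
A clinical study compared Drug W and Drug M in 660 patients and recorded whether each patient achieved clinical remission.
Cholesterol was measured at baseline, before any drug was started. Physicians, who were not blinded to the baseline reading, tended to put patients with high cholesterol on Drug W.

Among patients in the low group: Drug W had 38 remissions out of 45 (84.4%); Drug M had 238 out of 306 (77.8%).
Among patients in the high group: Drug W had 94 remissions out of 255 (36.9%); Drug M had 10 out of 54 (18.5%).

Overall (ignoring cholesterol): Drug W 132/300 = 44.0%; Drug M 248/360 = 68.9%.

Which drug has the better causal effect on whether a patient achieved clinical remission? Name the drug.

Nothing the drug does changes cholesterol; the imbalance is an allocation artefact. With cholesterol also predicting the outcome, the pooled figure is confounded, and the within-stratum comparison is the causal one.
Within each level — low: 84.4% vs 77.8%; high: 36.9% vs 18.5% — Drug W is higher every time.

Drug W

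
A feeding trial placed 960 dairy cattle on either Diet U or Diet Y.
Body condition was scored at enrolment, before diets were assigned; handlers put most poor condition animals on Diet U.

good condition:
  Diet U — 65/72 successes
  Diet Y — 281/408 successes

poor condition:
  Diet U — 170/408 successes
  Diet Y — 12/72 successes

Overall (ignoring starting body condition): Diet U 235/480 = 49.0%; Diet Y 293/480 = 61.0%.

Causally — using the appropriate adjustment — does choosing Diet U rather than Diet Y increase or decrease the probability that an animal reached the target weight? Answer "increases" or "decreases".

increases

Since starting body condition is a pre-existing factor (not a product of the diet) and it affects the outcome on its own, it is a confounder. The stratified rates, not the pooled rate, identify the causal effect.
Within each level — good condition: 90.3% vs 68.9%; poor condition: 41.7% vs 16.7% — Diet U is higher every time.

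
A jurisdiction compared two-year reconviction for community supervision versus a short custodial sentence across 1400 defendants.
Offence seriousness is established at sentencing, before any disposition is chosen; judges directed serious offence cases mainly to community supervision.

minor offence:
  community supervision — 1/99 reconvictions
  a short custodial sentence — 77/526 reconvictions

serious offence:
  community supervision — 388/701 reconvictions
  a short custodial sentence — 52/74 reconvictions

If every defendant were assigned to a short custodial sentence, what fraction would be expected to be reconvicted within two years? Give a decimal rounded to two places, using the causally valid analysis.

0.45

community supervision is lower inside every offence seriousness stratum but a short custodial sentence is lower in aggregate. Whether to stratify depends on how offence seriousness relates to the disposition.
Offence seriousness satisfies the back-door criterion: it is not a descendant of the disposition, and it blocks the spurious path from disposition to outcome. Adjusting for it (i.e., using the within-offence seriousness rates) gives the causal effect.
Standardising a short custodial sentence to the population offence seriousness mix: 0.446·77/526 + 0.554·52/74 = 0.454.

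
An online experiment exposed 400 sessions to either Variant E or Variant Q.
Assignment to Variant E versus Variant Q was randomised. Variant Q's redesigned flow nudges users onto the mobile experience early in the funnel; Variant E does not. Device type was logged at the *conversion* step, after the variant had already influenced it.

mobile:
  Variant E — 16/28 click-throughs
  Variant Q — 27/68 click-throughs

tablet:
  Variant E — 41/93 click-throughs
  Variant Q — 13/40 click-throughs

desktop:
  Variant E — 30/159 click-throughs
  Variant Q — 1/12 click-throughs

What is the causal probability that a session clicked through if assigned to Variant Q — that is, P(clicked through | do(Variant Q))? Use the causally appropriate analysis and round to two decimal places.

0.34

The stratified and pooled comparisons disagree (Variant E wins within each device type; Variant Q wins overall), so the answer turns on the causal role of device type.
Because the variant influences device type, device type is a post-treatment mediator, not a confounder. Stratifying on it would bias the estimate; the causal effect is the crude pooled difference.
So P(outcome | do(Variant Q)) is just the pooled rate for Variant Q: 41/120 = 0.342.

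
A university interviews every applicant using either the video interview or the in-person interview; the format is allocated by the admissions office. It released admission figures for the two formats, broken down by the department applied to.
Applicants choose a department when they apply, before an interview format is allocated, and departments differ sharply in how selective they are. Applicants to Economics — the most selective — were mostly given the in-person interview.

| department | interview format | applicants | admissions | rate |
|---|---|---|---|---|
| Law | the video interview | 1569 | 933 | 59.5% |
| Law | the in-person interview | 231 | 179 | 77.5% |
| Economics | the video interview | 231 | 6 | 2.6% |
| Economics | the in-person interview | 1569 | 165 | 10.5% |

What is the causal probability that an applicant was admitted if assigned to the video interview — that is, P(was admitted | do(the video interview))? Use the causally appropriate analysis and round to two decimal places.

the in-person interview is higher inside every department stratum but the video interview is higher in aggregate. Whether to stratify depends on how department relates to the interview format.
The imbalance in department arose from how applicants were allocated, not from anything the interview format did; and department independently affects the outcome. The pooled gap is confounded — condition on department.
Standardising the video interview to the population department mix: 0.500·933/1569 + 0.500·6/231 = 0.310.

0.31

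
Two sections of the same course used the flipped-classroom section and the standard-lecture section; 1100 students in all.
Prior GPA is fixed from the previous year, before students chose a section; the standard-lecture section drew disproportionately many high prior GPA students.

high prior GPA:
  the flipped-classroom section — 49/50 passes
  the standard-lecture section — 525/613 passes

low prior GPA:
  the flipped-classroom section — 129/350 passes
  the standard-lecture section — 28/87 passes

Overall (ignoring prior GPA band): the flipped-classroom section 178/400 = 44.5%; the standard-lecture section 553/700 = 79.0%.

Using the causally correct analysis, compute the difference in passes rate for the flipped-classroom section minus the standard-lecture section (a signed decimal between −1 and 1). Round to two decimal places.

Since prior GPA band is a pre-existing factor (not a product of the teaching method) and it affects the outcome on its own, it is a confounder. The stratified rates, not the pooled rate, identify the causal effect.
Adjusting over the population distribution of prior GPA band: 0.603·(0.980−0.856) + 0.397·(0.369−0.322) = +0.093.

+0.09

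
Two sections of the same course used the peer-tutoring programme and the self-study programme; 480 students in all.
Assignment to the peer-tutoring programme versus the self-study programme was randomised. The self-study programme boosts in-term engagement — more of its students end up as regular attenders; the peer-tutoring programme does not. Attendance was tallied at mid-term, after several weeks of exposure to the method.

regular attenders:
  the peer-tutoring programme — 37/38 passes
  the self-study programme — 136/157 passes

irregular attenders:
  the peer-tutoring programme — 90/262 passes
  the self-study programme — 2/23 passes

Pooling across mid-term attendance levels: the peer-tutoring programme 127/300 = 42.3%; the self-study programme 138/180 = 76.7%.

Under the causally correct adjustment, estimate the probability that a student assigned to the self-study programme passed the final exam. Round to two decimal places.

0.77

Mid-term attendance lies on the pathway teaching method → mid-term attendance → outcome, so adjusting for it blocks the indirect effect. For the total causal effect of teaching method, use the unadjusted pooled rates.
So P(outcome | do(the self-study programme)) is just the pooled rate for the self-study programme: 138/180 = 0.767.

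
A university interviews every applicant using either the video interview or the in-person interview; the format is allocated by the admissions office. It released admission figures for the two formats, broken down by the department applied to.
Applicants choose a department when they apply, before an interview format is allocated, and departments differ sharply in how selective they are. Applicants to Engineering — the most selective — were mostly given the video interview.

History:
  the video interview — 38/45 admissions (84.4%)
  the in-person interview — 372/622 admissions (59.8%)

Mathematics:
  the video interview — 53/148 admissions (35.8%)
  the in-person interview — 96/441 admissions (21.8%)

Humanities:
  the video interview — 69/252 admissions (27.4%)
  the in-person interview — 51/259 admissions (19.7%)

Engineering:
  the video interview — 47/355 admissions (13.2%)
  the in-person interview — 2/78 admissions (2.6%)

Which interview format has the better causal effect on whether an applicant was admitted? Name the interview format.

the video interview

The department-specific comparison favours the video interview throughout, but the pooled figures favour the in-person interview. The question is whether to condition on department.
Department differs across interview formats for reasons unrelated to any effect of the interview format itself, and it separately predicts the outcome — a classic confounder. We must compare within department levels.
Within each level — History: 84.4% vs 59.8%; Mathematics: 35.8% vs 21.8%; Humanities: 27.4% vs 19.7%; Engineering: 13.2% vs 2.6% — the video interview is higher every time.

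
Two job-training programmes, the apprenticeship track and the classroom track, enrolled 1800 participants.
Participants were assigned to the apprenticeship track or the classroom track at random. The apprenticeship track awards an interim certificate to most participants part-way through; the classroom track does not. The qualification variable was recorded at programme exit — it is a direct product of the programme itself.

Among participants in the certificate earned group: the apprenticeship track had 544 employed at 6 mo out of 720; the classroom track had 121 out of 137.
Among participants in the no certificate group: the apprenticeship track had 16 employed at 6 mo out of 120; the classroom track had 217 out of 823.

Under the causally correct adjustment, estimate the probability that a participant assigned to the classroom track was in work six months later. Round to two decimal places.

0.35

Because the programme influences qualification attained during the programme, qualification attained during the programme is a post-treatment mediator, not a confounder. Stratifying on it would bias the estimate; the causal effect is the crude pooled difference.
So P(outcome | do(the classroom track)) is just the pooled rate for the classroom track: 338/960 = 0.352.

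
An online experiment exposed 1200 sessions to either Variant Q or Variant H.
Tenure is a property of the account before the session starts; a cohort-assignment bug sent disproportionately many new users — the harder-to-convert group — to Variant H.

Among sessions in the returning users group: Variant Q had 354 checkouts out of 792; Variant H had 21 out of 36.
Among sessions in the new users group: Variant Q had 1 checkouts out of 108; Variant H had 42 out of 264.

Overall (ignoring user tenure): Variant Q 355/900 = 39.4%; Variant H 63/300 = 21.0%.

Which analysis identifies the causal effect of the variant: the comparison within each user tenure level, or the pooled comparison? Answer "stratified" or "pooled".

Since user tenure is a pre-existing factor (not a product of the variant) and it affects the outcome on its own, it is a confounder. The stratified rates, not the pooled rate, identify the causal effect.
Within each level — returning users: 44.7% vs 58.3%; new users: 0.9% vs 15.9% — Variant H is higher every time.

stratified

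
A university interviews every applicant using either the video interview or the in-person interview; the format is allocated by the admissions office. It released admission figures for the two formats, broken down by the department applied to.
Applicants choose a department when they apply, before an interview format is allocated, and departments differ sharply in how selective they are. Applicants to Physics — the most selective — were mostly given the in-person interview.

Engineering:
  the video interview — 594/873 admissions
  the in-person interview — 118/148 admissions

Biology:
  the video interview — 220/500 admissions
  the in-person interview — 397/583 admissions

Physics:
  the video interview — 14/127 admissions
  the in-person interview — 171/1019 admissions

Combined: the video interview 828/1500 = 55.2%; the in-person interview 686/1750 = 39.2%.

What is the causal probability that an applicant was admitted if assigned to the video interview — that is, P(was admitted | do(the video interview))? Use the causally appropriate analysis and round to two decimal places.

0.40

The imbalance in department arose from how applicants were allocated, not from anything the interview format did; and department independently affects the outcome. The pooled gap is confounded — condition on department.
Standardising the video interview to the population department mix: 0.314·594/873 + 0.333·220/500 + 0.353·14/127 = 0.399.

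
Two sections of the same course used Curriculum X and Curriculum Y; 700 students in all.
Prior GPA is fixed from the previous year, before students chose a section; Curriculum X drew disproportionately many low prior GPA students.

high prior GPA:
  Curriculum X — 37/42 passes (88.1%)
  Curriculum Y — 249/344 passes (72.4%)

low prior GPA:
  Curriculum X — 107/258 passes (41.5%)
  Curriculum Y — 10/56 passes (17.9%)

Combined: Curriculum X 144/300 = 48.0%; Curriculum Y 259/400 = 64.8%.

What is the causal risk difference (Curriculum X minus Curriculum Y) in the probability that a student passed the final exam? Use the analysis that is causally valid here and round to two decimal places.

+0.19

Here prior GPA band is a common cause — it drives both which teaching method a case falls under and the outcome. The crude comparison mixes populations; the stratum-specific rates are the causally relevant ones.
Adjusting over the population distribution of prior GPA band: 0.551·(0.881−0.724) + 0.449·(0.415−0.179) = +0.193.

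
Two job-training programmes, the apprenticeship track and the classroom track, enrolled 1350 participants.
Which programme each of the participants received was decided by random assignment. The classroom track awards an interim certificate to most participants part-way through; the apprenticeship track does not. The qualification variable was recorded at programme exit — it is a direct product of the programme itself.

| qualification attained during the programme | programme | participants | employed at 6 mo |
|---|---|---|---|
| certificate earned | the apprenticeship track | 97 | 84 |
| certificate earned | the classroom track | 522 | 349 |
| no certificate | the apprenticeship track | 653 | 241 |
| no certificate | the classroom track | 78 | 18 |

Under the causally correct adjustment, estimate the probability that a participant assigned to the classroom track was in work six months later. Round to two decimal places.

0.61

Qualification attained during the programme here is a post-treatment variable shaped by the programme; conditioning on it would introduce bias rather than remove it. The overall comparison is the causal one.
So P(outcome | do(the classroom track)) is just the pooled rate for the classroom track: 367/600 = 0.612.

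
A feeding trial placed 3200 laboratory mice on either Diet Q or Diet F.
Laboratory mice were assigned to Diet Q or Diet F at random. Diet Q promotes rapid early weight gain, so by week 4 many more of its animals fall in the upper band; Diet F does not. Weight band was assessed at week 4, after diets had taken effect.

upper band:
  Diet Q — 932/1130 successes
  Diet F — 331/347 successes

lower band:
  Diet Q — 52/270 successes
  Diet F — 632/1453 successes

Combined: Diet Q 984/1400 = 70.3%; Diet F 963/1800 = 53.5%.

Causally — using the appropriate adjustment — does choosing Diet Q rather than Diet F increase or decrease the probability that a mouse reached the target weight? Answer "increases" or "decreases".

Stratifying would compare diets among laboratory mice the diets themselves sorted into week-4 weight band groups — a form of selection on an intermediate. The unconditioned pooled rates give the total causal effect.
Pooled: Diet Q 70.3% vs Diet F 53.5%; Diet Q is higher overall.

increases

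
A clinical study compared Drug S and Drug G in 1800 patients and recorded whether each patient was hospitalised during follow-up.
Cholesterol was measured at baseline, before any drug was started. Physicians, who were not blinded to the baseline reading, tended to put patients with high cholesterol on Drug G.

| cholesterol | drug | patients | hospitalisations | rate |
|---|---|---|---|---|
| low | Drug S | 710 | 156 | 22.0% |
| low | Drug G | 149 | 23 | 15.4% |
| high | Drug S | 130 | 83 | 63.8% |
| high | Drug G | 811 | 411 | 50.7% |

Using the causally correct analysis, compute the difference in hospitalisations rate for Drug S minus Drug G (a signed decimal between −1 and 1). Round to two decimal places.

The cholesterol-specific comparison favours Drug G throughout, but the pooled figures favour Drug S. The question is whether to condition on cholesterol.
Since cholesterol is a pre-existing factor (not a product of the drug) and it affects the outcome on its own, it is a confounder. The stratified rates, not the pooled rate, identify the causal effect.
Adjusting over the population distribution of cholesterol: 0.477·(0.220−0.154) + 0.523·(0.638−0.507) = +0.100.

+0.10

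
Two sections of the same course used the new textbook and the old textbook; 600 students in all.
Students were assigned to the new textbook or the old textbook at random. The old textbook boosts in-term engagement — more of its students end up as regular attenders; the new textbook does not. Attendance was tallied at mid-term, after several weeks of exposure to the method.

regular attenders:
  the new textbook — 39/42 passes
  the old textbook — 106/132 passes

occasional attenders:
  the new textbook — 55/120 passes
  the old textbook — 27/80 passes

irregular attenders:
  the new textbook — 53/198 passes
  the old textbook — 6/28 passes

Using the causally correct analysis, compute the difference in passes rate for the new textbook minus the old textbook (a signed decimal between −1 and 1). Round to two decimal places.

The mid-term attendance-specific comparison favours the new textbook throughout, but the pooled figures favour the old textbook. The question is whether to condition on mid-term attendance.
Because the teaching method influences mid-term attendance, mid-term attendance is a post-treatment mediator, not a confounder. Stratifying on it would bias the estimate; the causal effect is the crude pooled difference.
The causal difference is the pooled difference: 0.408 − 0.579 = -0.171.

-0.17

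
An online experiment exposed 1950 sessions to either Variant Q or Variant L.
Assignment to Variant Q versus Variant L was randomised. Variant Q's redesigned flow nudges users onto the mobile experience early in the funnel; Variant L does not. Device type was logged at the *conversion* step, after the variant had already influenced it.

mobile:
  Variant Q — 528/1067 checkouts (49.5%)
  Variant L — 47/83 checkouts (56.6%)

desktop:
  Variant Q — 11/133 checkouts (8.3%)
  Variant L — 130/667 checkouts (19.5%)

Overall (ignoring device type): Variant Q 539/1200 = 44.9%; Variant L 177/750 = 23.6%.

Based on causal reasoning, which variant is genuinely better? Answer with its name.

Variant Q

The stratified and pooled comparisons disagree (Variant L wins within each device type; Variant Q wins overall), so the answer turns on the causal role of device type.
Stratifying would compare variants among sessions the variants themselves sorted into device type groups — a form of selection on an intermediate. The unconditioned pooled rates give the total causal effect.
Pooled: Variant Q 44.9% vs Variant L 23.6%; Variant Q is higher overall.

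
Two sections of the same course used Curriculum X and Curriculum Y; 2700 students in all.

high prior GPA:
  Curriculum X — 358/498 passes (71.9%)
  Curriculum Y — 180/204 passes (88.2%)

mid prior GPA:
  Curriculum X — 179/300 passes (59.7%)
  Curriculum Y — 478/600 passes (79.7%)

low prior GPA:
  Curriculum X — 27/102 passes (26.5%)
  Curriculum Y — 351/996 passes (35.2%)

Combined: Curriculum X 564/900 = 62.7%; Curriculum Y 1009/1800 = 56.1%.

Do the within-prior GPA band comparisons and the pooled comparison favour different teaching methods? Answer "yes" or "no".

yes

Within each prior GPA band level (high prior GPA 71.9% vs 88.2%; mid prior GPA 59.7% vs 79.7%; low prior GPA 26.5% vs 35.2%), Curriculum Y has the higher rate every time. Pooled: 62.7% vs 56.1% — Curriculum X has the higher rate overall. The two comparisons disagree.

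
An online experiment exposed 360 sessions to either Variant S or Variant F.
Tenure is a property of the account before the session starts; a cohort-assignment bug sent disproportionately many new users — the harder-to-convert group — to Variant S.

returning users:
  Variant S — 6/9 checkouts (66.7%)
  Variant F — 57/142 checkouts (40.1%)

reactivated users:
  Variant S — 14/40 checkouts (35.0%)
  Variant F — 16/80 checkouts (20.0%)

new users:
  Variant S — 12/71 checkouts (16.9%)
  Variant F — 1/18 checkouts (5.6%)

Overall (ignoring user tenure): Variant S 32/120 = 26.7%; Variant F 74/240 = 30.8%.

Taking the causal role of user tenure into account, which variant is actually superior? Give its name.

Within every user tenure level Variant S has the higher rate, yet pooled Variant F does — Simpson's reversal.
User tenure is set before the variant has any effect — it is not caused by the variant — and it independently drives the outcome. That makes it a confounder, so the causal comparison is within user tenure levels.
Within each level — returning users: 66.7% vs 40.1%; reactivated users: 35.0% vs 20.0%; new users: 16.9% vs 5.6% — Variant S is higher every time.

Variant S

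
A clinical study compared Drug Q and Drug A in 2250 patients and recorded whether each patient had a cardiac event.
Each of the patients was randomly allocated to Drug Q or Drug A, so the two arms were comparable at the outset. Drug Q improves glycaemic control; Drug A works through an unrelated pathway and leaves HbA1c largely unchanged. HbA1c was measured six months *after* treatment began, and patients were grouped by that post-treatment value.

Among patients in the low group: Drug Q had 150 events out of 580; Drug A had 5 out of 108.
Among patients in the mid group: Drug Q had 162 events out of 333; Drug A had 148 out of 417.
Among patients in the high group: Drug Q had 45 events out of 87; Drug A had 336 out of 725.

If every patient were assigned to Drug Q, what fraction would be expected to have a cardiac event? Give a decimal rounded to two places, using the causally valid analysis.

0.36

The stratified and pooled comparisons disagree (Drug A wins within each HbA1c; Drug Q wins overall), so the answer turns on the causal role of HbA1c.
The distribution of HbA1c is itself part of what the drug does — it is an intermediate outcome. Holding it fixed would remove that part of the effect; the total effect is the pooled difference.
So P(outcome | do(Drug Q)) is just the pooled rate for Drug Q: 357/1000 = 0.357.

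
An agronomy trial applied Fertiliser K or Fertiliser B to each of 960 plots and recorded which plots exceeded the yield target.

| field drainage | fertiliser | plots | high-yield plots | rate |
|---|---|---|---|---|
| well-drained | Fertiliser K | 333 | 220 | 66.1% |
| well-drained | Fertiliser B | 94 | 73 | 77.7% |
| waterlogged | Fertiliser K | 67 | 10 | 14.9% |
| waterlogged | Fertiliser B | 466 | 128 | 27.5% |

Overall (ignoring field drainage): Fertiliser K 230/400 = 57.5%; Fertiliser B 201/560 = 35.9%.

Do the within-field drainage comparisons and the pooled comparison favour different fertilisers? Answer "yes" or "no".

Within each field drainage level (well-drained 66.1% vs 77.7%; waterlogged 14.9% vs 27.5%), Fertiliser B has the higher rate every time. Pooled: 57.5% vs 35.9% — Fertiliser K has the higher rate overall. The two comparisons disagree.

yes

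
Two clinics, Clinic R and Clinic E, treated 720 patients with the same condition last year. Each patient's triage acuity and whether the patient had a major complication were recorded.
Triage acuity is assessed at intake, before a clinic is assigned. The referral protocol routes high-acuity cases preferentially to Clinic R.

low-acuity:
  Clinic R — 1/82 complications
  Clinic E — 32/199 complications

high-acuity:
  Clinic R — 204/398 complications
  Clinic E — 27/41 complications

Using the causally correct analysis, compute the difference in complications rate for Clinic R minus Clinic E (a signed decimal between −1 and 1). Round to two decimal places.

-0.15

The stratified and pooled comparisons disagree (Clinic R wins within each triage acuity; Clinic E wins overall), so the answer turns on the causal role of triage acuity.
Triage acuity is set before the clinic has any effect — it is not caused by the clinic — and it independently drives the outcome. That makes it a confounder, so the causal comparison is within triage acuity levels.
Adjusting over the population distribution of triage acuity: 0.390·(0.012−0.161) + 0.610·(0.513−0.659) = -0.147.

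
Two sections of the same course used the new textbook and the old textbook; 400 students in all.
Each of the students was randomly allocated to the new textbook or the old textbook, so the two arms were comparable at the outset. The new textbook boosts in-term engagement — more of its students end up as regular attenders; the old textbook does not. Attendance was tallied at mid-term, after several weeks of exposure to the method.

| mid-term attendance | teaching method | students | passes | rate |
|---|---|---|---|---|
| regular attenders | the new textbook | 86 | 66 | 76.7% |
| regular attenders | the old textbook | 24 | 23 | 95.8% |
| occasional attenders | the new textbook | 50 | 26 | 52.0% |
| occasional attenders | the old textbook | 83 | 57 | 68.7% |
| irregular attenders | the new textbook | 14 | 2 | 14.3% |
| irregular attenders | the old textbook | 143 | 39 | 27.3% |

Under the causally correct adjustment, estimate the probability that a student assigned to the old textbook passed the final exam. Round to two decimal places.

0.48

Mid-term attendance is recorded after the teaching method and is itself shifted by it — it sits on the causal path from teaching method to outcome. Conditioning on a mediator would strip out part of the effect we want; the pooled comparison gives the total causal effect.
So P(outcome | do(the old textbook)) is just the pooled rate for the old textbook: 119/250 = 0.476.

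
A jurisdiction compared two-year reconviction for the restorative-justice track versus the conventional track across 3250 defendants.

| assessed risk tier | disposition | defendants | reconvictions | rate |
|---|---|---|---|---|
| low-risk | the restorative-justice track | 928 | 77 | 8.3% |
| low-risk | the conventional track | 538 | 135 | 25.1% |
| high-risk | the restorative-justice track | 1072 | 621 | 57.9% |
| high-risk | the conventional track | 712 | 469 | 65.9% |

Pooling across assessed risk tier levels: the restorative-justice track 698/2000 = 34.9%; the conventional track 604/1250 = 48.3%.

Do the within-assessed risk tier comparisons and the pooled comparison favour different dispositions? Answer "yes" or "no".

Within each assessed risk tier level (low-risk 8.3% vs 25.1%; high-risk 57.9% vs 65.9%), the restorative-justice track has the lower rate every time. Pooled: 34.9% vs 48.3% — the restorative-justice track has the lower rate overall. They agree.

no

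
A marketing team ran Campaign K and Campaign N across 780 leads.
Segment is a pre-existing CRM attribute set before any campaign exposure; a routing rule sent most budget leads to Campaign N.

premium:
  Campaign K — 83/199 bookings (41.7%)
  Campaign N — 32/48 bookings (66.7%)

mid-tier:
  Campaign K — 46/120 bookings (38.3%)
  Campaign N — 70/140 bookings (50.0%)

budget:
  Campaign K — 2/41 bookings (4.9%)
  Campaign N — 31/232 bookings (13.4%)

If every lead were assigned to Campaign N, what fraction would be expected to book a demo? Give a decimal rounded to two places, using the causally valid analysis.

0.42

Customer segment satisfies the back-door criterion: it is not a descendant of the campaign, and it blocks the spurious path from campaign to outcome. Adjusting for it (i.e., using the within-customer segment rates) gives the causal effect.
Standardising Campaign N to the population customer segment mix: 0.317·32/48 + 0.333·70/140 + 0.350·31/232 = 0.425.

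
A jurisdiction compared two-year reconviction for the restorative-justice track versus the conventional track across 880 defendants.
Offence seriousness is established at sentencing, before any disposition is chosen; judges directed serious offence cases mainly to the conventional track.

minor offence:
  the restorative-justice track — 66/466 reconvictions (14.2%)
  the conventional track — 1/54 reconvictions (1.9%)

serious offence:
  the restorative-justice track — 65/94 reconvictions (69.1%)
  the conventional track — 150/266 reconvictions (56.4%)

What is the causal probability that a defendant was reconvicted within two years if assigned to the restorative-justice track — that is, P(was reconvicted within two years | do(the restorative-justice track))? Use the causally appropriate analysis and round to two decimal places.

Offence seriousness satisfies the back-door criterion: it is not a descendant of the disposition, and it blocks the spurious path from disposition to outcome. Adjusting for it (i.e., using the within-offence seriousness rates) gives the causal effect.
Standardising the restorative-justice track to the population offence seriousness mix: 0.591·66/466 + 0.409·65/94 = 0.367.

0.37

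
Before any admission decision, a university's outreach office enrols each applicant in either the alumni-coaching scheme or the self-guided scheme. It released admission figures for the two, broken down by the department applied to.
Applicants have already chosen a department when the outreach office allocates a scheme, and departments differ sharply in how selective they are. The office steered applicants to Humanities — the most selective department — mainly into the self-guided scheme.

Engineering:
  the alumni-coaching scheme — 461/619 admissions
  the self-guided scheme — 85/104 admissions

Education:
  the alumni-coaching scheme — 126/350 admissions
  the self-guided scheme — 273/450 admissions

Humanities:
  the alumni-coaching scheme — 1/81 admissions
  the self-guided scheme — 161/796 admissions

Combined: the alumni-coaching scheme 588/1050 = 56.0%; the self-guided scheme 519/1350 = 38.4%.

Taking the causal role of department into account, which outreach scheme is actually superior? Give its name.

the self-guided scheme

Here department is a common cause — it drives both which outreach scheme a case falls under and the outcome. The crude comparison mixes populations; the stratum-specific rates are the causally relevant ones.
Within each level — Engineering: 74.5% vs 81.7%; Education: 36.0% vs 60.7%; Humanities: 1.2% vs 20.2% — the self-guided scheme is higher every time.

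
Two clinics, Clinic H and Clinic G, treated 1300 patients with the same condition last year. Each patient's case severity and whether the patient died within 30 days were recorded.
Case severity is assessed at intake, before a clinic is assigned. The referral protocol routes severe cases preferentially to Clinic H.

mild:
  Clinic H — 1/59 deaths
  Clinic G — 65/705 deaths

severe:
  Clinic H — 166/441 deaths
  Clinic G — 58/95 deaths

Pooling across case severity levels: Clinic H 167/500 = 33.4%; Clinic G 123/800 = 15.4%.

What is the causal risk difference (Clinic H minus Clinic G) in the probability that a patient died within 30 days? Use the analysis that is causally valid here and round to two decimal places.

-0.14

Case severity is set before the clinic has any effect — it is not caused by the clinic — and it independently drives the outcome. That makes it a confounder, so the causal comparison is within case severity levels.
Adjusting over the population distribution of case severity: 0.588·(0.017−0.092) + 0.412·(0.376−0.611) = -0.141.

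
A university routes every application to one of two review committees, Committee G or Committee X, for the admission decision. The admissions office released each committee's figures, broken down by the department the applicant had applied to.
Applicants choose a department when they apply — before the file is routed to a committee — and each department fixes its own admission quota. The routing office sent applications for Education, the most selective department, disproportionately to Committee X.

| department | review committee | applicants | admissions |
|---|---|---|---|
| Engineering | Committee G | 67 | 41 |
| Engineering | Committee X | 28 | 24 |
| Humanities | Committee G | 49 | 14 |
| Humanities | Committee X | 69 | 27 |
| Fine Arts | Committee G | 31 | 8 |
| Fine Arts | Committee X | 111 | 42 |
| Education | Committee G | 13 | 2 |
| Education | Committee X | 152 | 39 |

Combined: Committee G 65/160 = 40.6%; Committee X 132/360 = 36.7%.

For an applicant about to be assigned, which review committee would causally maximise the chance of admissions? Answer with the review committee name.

Committee X

Nothing the review committee does changes department; the imbalance is an allocation artefact. With department also predicting the outcome, the pooled figure is confounded, and the within-stratum comparison is the causal one.
Within each level — Engineering: 61.2% vs 85.7%; Humanities: 28.6% vs 39.1%; Fine Arts: 25.8% vs 37.8%; Education: 15.4% vs 25.7% — Committee X is higher every time.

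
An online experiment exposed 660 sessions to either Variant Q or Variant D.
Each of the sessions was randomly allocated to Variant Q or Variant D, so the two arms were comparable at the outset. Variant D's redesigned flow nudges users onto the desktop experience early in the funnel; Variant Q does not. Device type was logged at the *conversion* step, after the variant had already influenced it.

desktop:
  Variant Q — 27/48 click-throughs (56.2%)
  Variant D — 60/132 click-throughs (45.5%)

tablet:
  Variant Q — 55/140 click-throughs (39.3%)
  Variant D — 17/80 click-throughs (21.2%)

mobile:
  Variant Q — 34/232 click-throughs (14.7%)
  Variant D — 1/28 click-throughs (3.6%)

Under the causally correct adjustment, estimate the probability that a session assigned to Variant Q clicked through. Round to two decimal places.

0.28

Device type is recorded after the variant and is itself shifted by it — it sits on the causal path from variant to outcome. Conditioning on a mediator would strip out part of the effect we want; the pooled comparison gives the total causal effect.
So P(outcome | do(Variant Q)) is just the pooled rate for Variant Q: 116/420 = 0.276.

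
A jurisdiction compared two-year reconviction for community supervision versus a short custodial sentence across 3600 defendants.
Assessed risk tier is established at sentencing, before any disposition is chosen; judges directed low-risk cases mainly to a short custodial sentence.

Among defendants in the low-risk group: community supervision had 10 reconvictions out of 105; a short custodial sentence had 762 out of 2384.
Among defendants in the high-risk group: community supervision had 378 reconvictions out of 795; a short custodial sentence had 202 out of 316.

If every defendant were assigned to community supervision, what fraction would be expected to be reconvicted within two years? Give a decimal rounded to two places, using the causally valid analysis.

0.21

community supervision is lower inside every assessed risk tier stratum but a short custodial sentence is lower in aggregate. Whether to stratify depends on how assessed risk tier relates to the disposition.
Nothing the disposition does changes assessed risk tier; the imbalance is an allocation artefact. With assessed risk tier also predicting the outcome, the pooled figure is confounded, and the within-stratum comparison is the causal one.
Standardising community supervision to the population assessed risk tier mix: 0.691·10/105 + 0.309·378/795 = 0.213.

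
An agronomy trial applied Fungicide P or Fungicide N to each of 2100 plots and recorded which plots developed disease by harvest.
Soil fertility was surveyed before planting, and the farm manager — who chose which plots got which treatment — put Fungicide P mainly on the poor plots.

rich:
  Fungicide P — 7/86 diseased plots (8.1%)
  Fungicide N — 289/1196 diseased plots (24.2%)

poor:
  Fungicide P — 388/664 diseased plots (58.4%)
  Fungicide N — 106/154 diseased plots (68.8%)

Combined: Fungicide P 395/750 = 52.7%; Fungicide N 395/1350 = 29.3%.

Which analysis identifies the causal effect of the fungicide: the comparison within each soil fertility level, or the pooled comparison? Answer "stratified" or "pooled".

Fungicide P is lower inside every soil fertility stratum but Fungicide N is lower in aggregate. Whether to stratify depends on how soil fertility relates to the fungicide.
Soil fertility is set before the fungicide has any effect — it is not caused by the fungicide — and it independently drives the outcome. That makes it a confounder, so the causal comparison is within soil fertility levels.
Within each level — rich: 8.1% vs 24.2%; poor: 58.4% vs 68.8% — Fungicide P is lower every time.

stratified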